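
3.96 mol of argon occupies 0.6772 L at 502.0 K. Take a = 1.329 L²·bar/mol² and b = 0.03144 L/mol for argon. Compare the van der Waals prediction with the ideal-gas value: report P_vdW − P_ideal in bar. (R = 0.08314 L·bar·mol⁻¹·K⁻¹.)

ΔP ≈ 9.53 bar

Ideal: P_ideal = nRT/V = (3.96)(0.08314)(502.0)/0.6772 = 244.057 bar
vdW: P = nRT/(V − nb) − a n²/V² = 165.276/0.552698 − 20.8408/0.458600 = 299.035 − 45.4444 = 253.591 bar
ΔP = 253.591 − 244.057 = 9.53 bar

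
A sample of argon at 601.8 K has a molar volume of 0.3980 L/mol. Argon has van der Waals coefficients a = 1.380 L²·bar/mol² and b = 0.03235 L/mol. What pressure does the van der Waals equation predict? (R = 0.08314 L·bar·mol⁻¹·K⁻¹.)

P = RT/(V_m − b) − a/V_m²
RT/(V_m − b) = (0.08314)(601.8)/(0.3980 − 0.03235) = 50.034/0.36565 = 136.84 bar
a/V_m² = 1.380/(0.3980)² = 8.7119 bar
P = 136.84 − 8.7119 = 128.1 bar

P ≈ 128.1 bar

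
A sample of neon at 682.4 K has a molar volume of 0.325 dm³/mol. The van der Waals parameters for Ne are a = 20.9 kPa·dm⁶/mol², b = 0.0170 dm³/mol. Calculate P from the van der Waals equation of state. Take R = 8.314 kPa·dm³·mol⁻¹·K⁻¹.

P = RT/(V_m − b) − a/V_m²
RT/(V_m − b) = (8.314)(682.4)/(0.325 − 0.0170) = 5673.5/0.30800 = 18420 kPa
a/V_m² = 20.9/(0.325)² = 197.87 kPa
P = 18420 − 197.87 = 18222 kPa

P ≈ 18222 kPa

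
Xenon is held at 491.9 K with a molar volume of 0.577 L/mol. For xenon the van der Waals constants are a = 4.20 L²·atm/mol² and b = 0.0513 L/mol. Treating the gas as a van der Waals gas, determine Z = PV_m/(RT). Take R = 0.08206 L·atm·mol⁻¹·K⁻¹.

P = RT/(V_m − b) − a/V_m² = (0.08206)(491.9)/(0.577 − 0.0513) − 4.20/(0.577)²
  = 40.365/0.52570 − 12.615 = 76.783 − 12.615 = 64.168 atm
Z = PV_m/(RT) = (64.168)(0.577)/((0.08206)(491.9)) = 37.025/40.365 = 0.9173

Z ≈ 0.9173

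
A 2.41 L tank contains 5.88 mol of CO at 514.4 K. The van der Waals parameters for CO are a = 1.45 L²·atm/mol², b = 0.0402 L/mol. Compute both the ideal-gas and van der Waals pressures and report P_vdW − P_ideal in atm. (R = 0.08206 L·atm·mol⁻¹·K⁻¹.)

Ideal: P_ideal = nRT/V = (5.88)(0.08206)(514.4)/2.41 = 102.989 atm
vdW: P = nRT/(V − nb) − a n²/V² = 248.205/2.17362 − 50.1329/5.80810 = 114.190 − 8.63155 = 105.558 atm
ΔP = 105.558 − 102.989 = 2.57 atm

ΔP ≈ 2.57 atm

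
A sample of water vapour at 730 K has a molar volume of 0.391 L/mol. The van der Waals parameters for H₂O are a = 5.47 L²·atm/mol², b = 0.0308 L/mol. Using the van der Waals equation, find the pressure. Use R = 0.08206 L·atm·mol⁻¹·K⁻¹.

P ≈ 130.5 atm

P = RT/(V_m − b) − a/V_m²
RT/(V_m − b) = (0.08206)(730)/(0.391 − 0.0308) = 59.904/0.36020 = 166.31 atm
a/V_m² = 5.47/(0.391)² = 35.779 atm
P = 166.31 − 35.779 = 130.5 atm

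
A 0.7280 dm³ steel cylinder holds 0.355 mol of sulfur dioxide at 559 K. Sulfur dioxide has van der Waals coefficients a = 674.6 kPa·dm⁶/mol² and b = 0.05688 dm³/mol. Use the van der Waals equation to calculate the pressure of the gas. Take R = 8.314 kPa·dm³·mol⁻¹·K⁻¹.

P ≈ 2171 kPa

P = nRT/(V − nb) − a n²/V²
nRT/(V − nb) = (0.355)(8.314)(559)/(0.7280 − 0.355×0.05688) = 1649.9/0.70781 = 2331.0 kPa
a n²/V² = (674.6)(0.355)²/(0.7280)² = 160.41 kPa
P = 2331.0 − 160.41 = 2171 kPa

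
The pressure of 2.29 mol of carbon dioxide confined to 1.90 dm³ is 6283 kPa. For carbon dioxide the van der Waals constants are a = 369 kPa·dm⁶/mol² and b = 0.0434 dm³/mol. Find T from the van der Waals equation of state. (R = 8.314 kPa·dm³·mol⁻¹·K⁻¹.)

T ≈ 644.9 K

T = (P + a n²/V²)(V − nb)/(nR)
P + a n²/V² = 6283 + (369)(2.29)²/(1.90)² = 6819.0 kPa
V − nb = 1.90 − (2.29)(0.0434) = 1.8006 dm³
T = (6819.0)(1.8006)/((2.29)(8.314)) = 644.9 K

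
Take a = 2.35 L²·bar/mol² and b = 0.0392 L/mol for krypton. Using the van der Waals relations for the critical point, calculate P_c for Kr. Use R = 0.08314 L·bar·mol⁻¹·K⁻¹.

P_c ≈ 56.64 bar

For a van der Waals gas, P_c = a/(27b²).
P_c = 2.35/(27×(0.0392)²) = 2.35/0.041489 = 56.64 bar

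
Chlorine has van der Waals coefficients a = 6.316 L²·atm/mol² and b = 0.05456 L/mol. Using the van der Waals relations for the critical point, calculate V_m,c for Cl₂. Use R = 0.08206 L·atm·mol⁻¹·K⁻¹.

V_m,c ≈ 0.1637 L/mol

For a van der Waals gas, V_m,c = 3b.
V_m,c = 3×0.05456 = 0.1637 L/mol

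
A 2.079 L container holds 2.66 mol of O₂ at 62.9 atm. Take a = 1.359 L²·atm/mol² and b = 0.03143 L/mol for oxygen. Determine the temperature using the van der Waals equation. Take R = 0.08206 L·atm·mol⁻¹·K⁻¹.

T ≈ 595.3 K

T = (P + a n²/V²)(V − nb)/(nR)
P + a n²/V² = 62.9 + (1.359)(2.66)²/(2.079)² = 65.125 atm
V − nb = 2.079 − (2.66)(0.03143) = 1.9954 L
T = (65.125)(1.9954)/((2.66)(0.08206)) = 595.3 K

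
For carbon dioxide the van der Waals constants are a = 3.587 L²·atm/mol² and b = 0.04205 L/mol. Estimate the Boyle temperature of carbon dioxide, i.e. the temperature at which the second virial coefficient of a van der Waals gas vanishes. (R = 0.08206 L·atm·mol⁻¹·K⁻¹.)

For a van der Waals gas the second virial coefficient B₂ = b − a/(RT) vanishes at T_B = a/(Rb).
T_B = 3.587/(0.08206×0.04205) = 3.587/0.0034506 = 1040 K

T_B ≈ 1040 K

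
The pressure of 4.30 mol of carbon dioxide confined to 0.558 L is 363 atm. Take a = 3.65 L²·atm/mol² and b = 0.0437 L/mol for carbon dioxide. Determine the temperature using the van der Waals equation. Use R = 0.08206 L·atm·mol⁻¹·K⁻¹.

T ≈ 608.1 K

T = (P + a n²/V²)(V − nb)/(nR)
P + a n²/V² = 363 + (3.65)(4.30)²/(0.558)² = 579.75 atm
V − nb = 0.558 − (4.30)(0.0437) = 0.37009 L
T = (579.75)(0.37009)/((4.30)(0.08206)) = 608.1 K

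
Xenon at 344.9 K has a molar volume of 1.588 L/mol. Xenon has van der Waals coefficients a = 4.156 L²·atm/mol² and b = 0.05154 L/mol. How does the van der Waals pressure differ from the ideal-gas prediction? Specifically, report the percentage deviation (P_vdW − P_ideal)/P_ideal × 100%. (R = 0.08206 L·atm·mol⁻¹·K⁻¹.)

-5.89 %

Ideal: P_ideal = RT/V_m = (0.08206)(344.9)/1.588 = 17.8227 atm
vdW: P = RT/(V_m − b) − a/V_m² = 28.3025/1.53646 − 4.156/2.52174 = 18.4206 − 1.64807 = 16.7725 atm
% deviation = (16.7725 − 17.8227)/17.8227 × 100% = -5.89%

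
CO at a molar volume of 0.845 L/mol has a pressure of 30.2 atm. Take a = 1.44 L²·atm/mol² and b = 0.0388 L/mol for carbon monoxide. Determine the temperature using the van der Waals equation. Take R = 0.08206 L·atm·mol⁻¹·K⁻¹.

T ≈ 316.5 K

T = (P + a/V_m²)(V_m − b)/R
P + a/V_m² = 30.2 + 1.44/(0.845)² = 32.217 atm
V_m − b = 0.845 − 0.0388 = 0.80620 L/mol
T = (32.217)(0.80620)/0.08206 = 316.5 K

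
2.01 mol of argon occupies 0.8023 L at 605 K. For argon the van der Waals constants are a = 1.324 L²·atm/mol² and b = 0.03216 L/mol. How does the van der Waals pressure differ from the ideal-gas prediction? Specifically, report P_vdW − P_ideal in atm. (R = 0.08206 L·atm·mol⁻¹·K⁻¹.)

ΔP ≈ 2.59 atm

Ideal: P_ideal = nRT/V = (2.01)(0.08206)(605)/0.8023 = 124.379 atm
vdW: P = nRT/(V − nb) − a n²/V² = 99.7891/0.737658 − 5.34909/0.643685 = 135.278 − 8.31011 = 126.968 atm
ΔP = 126.968 − 124.379 = 2.59 atm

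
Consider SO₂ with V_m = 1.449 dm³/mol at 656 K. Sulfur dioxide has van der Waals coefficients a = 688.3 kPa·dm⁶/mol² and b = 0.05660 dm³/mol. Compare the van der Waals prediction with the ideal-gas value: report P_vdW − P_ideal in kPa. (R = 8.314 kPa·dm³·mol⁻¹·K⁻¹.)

Ideal: P_ideal = RT/V_m = (8.314)(656)/1.449 = 3763.96 kPa
vdW: P = RT/(V_m − b) − a/V_m² = 5453.98/1.39240 − 688.3/2.09960 = 3916.96 − 327.824 = 3589.14 kPa
ΔP = 3589.14 − 3763.96 = -174.8 kPa

ΔP ≈ -174.8 kPa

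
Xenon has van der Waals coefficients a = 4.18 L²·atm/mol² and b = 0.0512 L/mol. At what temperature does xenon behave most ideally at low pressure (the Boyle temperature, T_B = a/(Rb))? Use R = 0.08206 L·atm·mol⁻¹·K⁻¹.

For a van der Waals gas the second virial coefficient B₂ = b − a/(RT) vanishes at T_B = a/(Rb).
T_B = 4.18/(0.08206×0.0512) = 4.18/0.0042015 = 994.9 K

T_B ≈ 994.9 K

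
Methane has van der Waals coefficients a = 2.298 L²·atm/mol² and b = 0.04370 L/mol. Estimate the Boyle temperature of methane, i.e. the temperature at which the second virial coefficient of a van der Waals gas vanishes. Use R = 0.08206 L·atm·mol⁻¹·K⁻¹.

T_B ≈ 640.8 K

For a van der Waals gas the second virial coefficient B₂ = b − a/(RT) vanishes at T_B = a/(Rb).
T_B = 2.298/(0.08206×0.04370) = 2.298/0.0035860 = 640.8 K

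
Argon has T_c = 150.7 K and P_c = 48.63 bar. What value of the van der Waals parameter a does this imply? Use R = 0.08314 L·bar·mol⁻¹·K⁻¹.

From T_c = 8a/(27Rb) and P_c = a/(27b²): a = 27 R² T_c²/(64 P_c).
a = 27×(0.08314)²×(150.7)²/(64×48.63) = 4238.5/3112.3 = 1.362 L²·bar/mol²

a ≈ 1.362 L²·bar/mol²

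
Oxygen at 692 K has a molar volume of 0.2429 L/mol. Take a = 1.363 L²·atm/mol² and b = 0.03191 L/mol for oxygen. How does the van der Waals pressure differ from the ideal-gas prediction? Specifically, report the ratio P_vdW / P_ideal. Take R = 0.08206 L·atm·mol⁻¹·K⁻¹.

P_vdW / P_ideal ≈ 1.052

Ideal: P_ideal = RT/V_m = (0.08206)(692)/0.2429 = 233.781 atm
vdW: P = RT/(V_m − b) − a/V_m² = 56.7855/0.210990 − 1.363/0.0590004 = 269.138 − 23.1015 = 246.037 atm
Ratio = 246.037/233.781 = 1.052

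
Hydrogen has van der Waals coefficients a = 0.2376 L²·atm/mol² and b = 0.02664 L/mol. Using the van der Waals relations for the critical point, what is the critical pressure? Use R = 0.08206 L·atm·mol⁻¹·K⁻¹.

For a van der Waals gas, P_c = a/(27b²).
P_c = 0.2376/(27×(0.02664)²) = 0.2376/0.019162 = 12.40 atm

P_c ≈ 12.40 atm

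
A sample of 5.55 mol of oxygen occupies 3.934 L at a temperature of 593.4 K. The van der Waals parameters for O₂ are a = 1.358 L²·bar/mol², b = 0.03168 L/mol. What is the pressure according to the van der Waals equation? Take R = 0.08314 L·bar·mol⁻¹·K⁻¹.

P ≈ 70.15 bar

P = nRT/(V − nb) − a n²/V²
nRT/(V − nb) = (5.55)(0.08314)(593.4)/(3.934 − 5.55×0.03168) = 273.81/3.7582 = 72.857 bar
a n²/V² = (1.358)(5.55)²/(3.934)² = 2.7028 bar
P = 72.857 − 2.7028 = 70.15 bar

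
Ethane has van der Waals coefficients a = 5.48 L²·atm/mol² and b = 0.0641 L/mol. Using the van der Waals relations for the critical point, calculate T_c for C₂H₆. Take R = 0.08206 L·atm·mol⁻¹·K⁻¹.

T_c ≈ 308.7 K

For a van der Waals gas, T_c = 8a/(27Rb).
T_c = 8×5.48/(27×0.08206×0.0641) = 43.840/0.14202 = 308.7 K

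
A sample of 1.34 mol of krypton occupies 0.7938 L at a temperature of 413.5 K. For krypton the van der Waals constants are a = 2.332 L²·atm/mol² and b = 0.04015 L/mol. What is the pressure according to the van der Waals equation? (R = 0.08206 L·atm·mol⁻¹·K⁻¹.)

P ≈ 54.80 atm

P = nRT/(V − nb) − a n²/V²
nRT/(V − nb) = (1.34)(0.08206)(413.5)/(0.7938 − 1.34×0.04015) = 45.469/0.74000 = 61.445 atm
a n²/V² = (2.332)(1.34)²/(0.7938)² = 6.6453 atm
P = 61.445 − 6.6453 = 54.80 atm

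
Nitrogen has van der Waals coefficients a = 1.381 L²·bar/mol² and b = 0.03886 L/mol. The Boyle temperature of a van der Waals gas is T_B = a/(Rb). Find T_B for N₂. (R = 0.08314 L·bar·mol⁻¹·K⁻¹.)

T_B ≈ 427.4 K

For a van der Waals gas the second virial coefficient B₂ = b − a/(RT) vanishes at T_B = a/(Rb).
T_B = 1.381/(0.08314×0.03886) = 1.381/0.0032308 = 427.4 K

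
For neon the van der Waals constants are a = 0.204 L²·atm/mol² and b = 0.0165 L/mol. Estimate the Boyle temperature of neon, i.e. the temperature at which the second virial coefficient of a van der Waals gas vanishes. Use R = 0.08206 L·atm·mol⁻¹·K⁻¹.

For a van der Waals gas the second virial coefficient B₂ = b − a/(RT) vanishes at T_B = a/(Rb).
T_B = 0.204/(0.08206×0.0165) = 0.204/0.0013540 = 150.7 K

T_B ≈ 150.7 K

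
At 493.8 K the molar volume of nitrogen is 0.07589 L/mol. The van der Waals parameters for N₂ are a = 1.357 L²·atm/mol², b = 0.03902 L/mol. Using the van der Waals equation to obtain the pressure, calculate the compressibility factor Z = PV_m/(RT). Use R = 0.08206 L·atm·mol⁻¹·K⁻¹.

P = RT/(V_m − b) − a/V_m² = (0.08206)(493.8)/(0.07589 − 0.03902) − 1.357/(0.07589)²
  = 40.521/0.036870 − 235.62 = 1099.0 − 235.62 = 863.4 atm
Z = PV_m/(RT) = (863.4)(0.07589)/((0.08206)(493.8)) = 65.523/40.521 = 1.617

Z ≈ 1.617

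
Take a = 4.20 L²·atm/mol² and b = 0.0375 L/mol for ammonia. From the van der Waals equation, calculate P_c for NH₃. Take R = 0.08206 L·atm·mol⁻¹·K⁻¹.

P_c ≈ 110.6 atm

For a van der Waals gas, P_c = a/(27b²).
P_c = 4.20/(27×(0.0375)²) = 4.20/0.037969 = 110.6 atm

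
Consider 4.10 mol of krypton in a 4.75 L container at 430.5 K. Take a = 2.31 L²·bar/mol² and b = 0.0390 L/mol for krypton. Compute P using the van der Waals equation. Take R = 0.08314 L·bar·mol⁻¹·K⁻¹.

P = nRT/(V − nb) − a n²/V²
nRT/(V − nb) = (4.10)(0.08314)(430.5)/(4.75 − 4.10×0.0390) = 146.75/4.5901 = 31.971 bar
a n²/V² = (2.31)(4.10)²/(4.75)² = 1.7210 bar
P = 31.971 − 1.7210 = 30.25 bar

P ≈ 30.25 bar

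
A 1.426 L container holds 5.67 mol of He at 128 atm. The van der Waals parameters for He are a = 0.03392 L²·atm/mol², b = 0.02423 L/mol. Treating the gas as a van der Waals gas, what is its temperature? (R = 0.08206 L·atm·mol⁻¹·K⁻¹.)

T = (P + a n²/V²)(V − nb)/(nR)
P + a n²/V² = 128 + (0.03392)(5.67)²/(1.426)² = 128.54 atm
V − nb = 1.426 − (5.67)(0.02423) = 1.2886 L
T = (128.54)(1.2886)/((5.67)(0.08206)) = 356.0 K

T ≈ 356.0 K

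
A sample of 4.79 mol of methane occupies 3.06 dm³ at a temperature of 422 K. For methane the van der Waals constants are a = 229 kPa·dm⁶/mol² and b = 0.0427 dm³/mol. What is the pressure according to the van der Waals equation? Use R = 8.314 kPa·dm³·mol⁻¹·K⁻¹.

P = nRT/(V − nb) − a n²/V²
nRT/(V − nb) = (4.79)(8.314)(422)/(3.06 − 4.79×0.0427) = 16806/2.8555 = 5885.5 kPa
a n²/V² = (229)(4.79)²/(3.06)² = 561.13 kPa
P = 5885.5 − 561.13 = 5324 kPa

P ≈ 5324 kPa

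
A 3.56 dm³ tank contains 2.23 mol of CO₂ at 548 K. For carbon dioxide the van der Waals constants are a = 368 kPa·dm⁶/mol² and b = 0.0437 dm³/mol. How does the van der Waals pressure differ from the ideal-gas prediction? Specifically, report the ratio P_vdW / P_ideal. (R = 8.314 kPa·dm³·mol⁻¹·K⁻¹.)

Ideal: P_ideal = nRT/V = (2.23)(8.314)(548)/3.56 = 2853.94 kPa
vdW: P = nRT/(V − nb) − a n²/V² = 10160.0/3.46255 − 1830.03/12.6736 = 2934.25 − 144.397 = 2789.85 kPa
Ratio = 2789.85/2853.94 = 0.9775

P_vdW / P_ideal ≈ 0.9775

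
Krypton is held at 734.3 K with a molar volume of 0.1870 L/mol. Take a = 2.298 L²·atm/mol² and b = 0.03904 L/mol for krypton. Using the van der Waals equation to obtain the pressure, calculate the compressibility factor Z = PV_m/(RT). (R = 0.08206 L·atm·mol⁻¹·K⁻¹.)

P = RT/(V_m − b) − a/V_m² = (0.08206)(734.3)/(0.1870 − 0.03904) − 2.298/(0.1870)²
  = 60.257/0.14796 − 65.715 = 407.25 − 65.715 = 341.54 atm
Z = PV_m/(RT) = (341.54)(0.1870)/((0.08206)(734.3)) = 63.868/60.257 = 1.060

Z ≈ 1.060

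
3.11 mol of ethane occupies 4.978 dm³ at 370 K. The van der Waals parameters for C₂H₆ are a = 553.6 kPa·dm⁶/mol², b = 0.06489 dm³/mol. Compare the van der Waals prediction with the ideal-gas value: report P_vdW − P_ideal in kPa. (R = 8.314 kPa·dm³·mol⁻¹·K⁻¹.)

Ideal: P_ideal = nRT/V = (3.11)(8.314)(370)/4.978 = 1921.84 kPa
vdW: P = nRT/(V − nb) − a n²/V² = 9566.92/4.77619 − 5354.47/24.7805 = 2003.04 − 216.076 = 1786.96 kPa
ΔP = 1786.96 − 1921.84 = -134.9 kPa

ΔP ≈ -134.9 kPa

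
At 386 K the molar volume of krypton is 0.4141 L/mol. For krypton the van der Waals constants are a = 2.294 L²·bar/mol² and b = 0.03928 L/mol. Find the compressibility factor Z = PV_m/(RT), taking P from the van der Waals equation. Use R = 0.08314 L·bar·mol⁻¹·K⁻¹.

Z ≈ 0.9322

P = RT/(V_m − b) − a/V_m² = (0.08314)(386)/(0.4141 − 0.03928) − 2.294/(0.4141)²
  = 32.092/0.37482 − 13.378 = 85.620 − 13.378 = 72.242 bar
Z = PV_m/(RT) = (72.242)(0.4141)/((0.08314)(386)) = 29.915/32.092 = 0.9322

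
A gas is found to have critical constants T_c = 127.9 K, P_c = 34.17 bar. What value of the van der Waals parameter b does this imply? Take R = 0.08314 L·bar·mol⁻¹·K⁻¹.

From T_c = 8a/(27Rb) and P_c = a/(27b²): b = R T_c/(8 P_c).
b = (0.08314)(127.9)/(8×34.17) = 10.634/273.36 = 0.03890 L/mol

b ≈ 0.03890 L/mol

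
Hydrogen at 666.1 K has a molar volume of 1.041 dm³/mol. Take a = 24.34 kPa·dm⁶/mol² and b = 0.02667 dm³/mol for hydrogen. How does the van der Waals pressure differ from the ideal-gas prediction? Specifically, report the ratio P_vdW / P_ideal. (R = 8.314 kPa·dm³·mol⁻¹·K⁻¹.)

P_vdW / P_ideal ≈ 1.022

Ideal: P_ideal = RT/V_m = (8.314)(666.1)/1.041 = 5319.84 kPa
vdW: P = RT/(V_m − b) − a/V_m² = 5537.96/1.01433 − 24.34/1.08368 = 5459.72 − 22.4605 = 5437.26 kPa
Ratio = 5437.26/5319.84 = 1.022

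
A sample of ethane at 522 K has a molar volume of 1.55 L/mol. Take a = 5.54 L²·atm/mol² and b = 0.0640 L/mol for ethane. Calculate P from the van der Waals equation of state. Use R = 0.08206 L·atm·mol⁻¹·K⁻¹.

P ≈ 26.52 atm

P = RT/(V_m − b) − a/V_m²
RT/(V_m − b) = (0.08206)(522)/(1.55 − 0.0640) = 42.835/1.4860 = 28.826 atm
a/V_m² = 5.54/(1.55)² = 2.3059 atm
P = 28.826 − 2.3059 = 26.52 atm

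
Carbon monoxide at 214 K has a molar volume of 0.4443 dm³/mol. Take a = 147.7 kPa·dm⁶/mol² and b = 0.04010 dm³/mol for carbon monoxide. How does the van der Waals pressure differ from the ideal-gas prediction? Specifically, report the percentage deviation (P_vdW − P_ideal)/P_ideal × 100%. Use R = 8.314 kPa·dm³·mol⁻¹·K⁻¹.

Ideal: P_ideal = RT/V_m = (8.314)(214)/0.4443 = 4004.49 kPa
vdW: P = RT/(V_m − b) − a/V_m² = 1779.20/0.404200 − 147.7/0.197402 = 4401.78 − 748.219 = 3653.56 kPa
% deviation = (3653.56 − 4004.49)/4004.49 × 100% = -8.76%

-8.76 %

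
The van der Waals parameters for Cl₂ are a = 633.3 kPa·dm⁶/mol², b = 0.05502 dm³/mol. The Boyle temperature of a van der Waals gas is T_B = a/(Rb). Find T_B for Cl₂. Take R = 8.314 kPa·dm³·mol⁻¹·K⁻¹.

T_B ≈ 1384 K

For a van der Waals gas the second virial coefficient B₂ = b − a/(RT) vanishes at T_B = a/(Rb).
T_B = 633.3/(8.314×0.05502) = 633.3/0.45744 = 1384 K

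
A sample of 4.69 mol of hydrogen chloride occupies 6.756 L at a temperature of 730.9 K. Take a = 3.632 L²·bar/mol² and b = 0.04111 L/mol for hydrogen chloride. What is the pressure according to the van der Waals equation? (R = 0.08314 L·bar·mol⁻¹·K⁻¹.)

P ≈ 41.67 bar

P = nRT/(V − nb) − a n²/V²
nRT/(V − nb) = (4.69)(0.08314)(730.9)/(6.756 − 4.69×0.04111) = 285.00/6.5632 = 43.424 bar
a n²/V² = (3.632)(4.69)²/(6.756)² = 1.7503 bar
P = 43.424 − 1.7503 = 41.67 bar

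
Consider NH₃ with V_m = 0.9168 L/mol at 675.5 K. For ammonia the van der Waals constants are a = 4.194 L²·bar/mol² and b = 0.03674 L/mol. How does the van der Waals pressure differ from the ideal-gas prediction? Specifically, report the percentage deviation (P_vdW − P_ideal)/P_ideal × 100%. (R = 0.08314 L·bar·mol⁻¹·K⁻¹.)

Ideal: P_ideal = RT/V_m = (0.08314)(675.5)/0.9168 = 61.2577 bar
vdW: P = RT/(V_m − b) − a/V_m² = 56.1611/0.880060 − 4.194/0.840522 = 63.8151 − 4.98976 = 58.8253 bar
% deviation = (58.8253 − 61.2577)/61.2577 × 100% = -3.97%

-3.97 %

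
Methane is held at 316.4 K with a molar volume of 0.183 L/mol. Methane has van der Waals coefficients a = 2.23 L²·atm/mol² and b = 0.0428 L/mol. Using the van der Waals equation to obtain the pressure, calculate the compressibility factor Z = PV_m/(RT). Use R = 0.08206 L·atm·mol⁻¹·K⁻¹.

P = RT/(V_m − b) − a/V_m² = (0.08206)(316.4)/(0.183 − 0.0428) − 2.23/(0.183)²
  = 25.964/0.14020 − 66.589 = 185.19 − 66.589 = 118.60 atm
Z = PV_m/(RT) = (118.60)(0.183)/((0.08206)(316.4)) = 21.704/25.964 = 0.8359

Z ≈ 0.8359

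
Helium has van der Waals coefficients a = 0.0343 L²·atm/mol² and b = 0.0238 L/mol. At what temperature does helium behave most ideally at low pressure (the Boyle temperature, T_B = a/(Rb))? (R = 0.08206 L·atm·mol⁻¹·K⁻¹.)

T_B ≈ 17.56 K

For a van der Waals gas the second virial coefficient B₂ = b − a/(RT) vanishes at T_B = a/(Rb).
T_B = 0.0343/(0.08206×0.0238) = 0.0343/0.0019530 = 17.56 K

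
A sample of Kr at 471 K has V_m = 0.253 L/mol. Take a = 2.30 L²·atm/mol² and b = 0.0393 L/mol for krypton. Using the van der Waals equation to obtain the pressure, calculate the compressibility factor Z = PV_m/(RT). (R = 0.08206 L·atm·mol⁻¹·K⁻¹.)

P = RT/(V_m − b) − a/V_m² = (0.08206)(471)/(0.253 − 0.0393) − 2.30/(0.253)²
  = 38.650/0.21370 − 35.932 = 180.86 − 35.932 = 144.93 atm
Z = PV_m/(RT) = (144.93)(0.253)/((0.08206)(471)) = 36.667/38.650 = 0.9487

Z ≈ 0.9487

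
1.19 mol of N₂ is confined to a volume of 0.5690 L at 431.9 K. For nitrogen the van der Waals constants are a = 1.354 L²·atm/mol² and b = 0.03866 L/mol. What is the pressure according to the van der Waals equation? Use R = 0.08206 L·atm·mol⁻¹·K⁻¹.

P ≈ 74.72 atm

P = nRT/(V − nb) − a n²/V²
nRT/(V − nb) = (1.19)(0.08206)(431.9)/(0.5690 − 1.19×0.03866) = 42.176/0.52299 = 80.644 atm
a n²/V² = (1.354)(1.19)²/(0.5690)² = 5.9223 atm
P = 80.644 − 5.9223 = 74.72 atm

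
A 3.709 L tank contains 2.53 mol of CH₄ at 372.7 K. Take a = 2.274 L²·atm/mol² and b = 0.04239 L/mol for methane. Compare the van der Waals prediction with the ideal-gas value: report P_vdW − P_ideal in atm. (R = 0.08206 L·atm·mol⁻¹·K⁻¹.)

Ideal: P_ideal = nRT/V = (2.53)(0.08206)(372.7)/3.709 = 20.8619 atm
vdW: P = nRT/(V − nb) − a n²/V² = 77.3769/3.60175 − 14.5556/13.7567 = 21.4831 − 1.05807 = 20.4250 atm
ΔP = 20.4250 − 20.8619 = -0.437 atm

ΔP ≈ -0.437 atm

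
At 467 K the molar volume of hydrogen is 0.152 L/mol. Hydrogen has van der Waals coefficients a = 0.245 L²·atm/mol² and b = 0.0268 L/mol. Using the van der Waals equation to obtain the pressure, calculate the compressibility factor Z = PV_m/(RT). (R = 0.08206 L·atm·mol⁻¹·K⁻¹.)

P = RT/(V_m − b) − a/V_m² = (0.08206)(467)/(0.152 − 0.0268) − 0.245/(0.152)²
  = 38.322/0.12520 − 10.604 = 306.09 − 10.604 = 295.49 atm
Z = PV_m/(RT) = (295.49)(0.152)/((0.08206)(467)) = 44.914/38.322 = 1.172

Z ≈ 1.172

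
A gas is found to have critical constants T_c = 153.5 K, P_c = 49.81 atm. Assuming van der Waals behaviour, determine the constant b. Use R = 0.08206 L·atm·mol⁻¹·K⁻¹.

From T_c = 8a/(27Rb) and P_c = a/(27b²): b = R T_c/(8 P_c).
b = (0.08206)(153.5)/(8×49.81) = 12.596/398.48 = 0.03161 L/mol

b ≈ 0.03161 L/mol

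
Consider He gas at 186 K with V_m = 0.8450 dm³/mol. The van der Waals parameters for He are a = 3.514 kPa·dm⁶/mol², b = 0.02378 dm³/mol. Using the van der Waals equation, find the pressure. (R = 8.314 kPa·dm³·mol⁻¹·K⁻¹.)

P = RT/(V_m − b) − a/V_m²
RT/(V_m − b) = (8.314)(186)/(0.8450 − 0.02378) = 1546.4/0.82122 = 1883.1 kPa
a/V_m² = 3.514/(0.8450)² = 4.9214 kPa
P = 1883.1 − 4.9214 = 1878 kPa

P ≈ 1878 kPa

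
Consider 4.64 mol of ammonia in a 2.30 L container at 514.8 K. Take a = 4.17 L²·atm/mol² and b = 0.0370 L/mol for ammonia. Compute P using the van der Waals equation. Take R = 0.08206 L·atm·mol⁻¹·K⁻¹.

P = nRT/(V − nb) − a n²/V²
nRT/(V − nb) = (4.64)(0.08206)(514.8)/(2.30 − 4.64×0.0370) = 196.01/2.1283 = 92.097 atm
a n²/V² = (4.17)(4.64)²/(2.30)² = 16.971 atm
P = 92.097 − 16.971 = 75.13 atm

P ≈ 75.13 atm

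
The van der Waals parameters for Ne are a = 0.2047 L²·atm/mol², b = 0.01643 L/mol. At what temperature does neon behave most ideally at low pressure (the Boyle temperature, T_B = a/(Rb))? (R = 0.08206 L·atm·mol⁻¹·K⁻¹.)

T_B ≈ 151.8 K

For a van der Waals gas the second virial coefficient B₂ = b − a/(RT) vanishes at T_B = a/(Rb).
T_B = 0.2047/(0.08206×0.01643) = 0.2047/0.0013482 = 151.8 K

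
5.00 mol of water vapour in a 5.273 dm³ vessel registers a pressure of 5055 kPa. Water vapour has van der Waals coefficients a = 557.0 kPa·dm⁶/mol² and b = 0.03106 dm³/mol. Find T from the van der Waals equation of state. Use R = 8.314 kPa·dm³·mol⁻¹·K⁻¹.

T = (P + a n²/V²)(V − nb)/(nR)
P + a n²/V² = 5055 + (557.0)(5.00)²/(5.273)² = 5555.8 kPa
V − nb = 5.273 − (5.00)(0.03106) = 5.1177 dm³
T = (5555.8)(5.1177)/((5.00)(8.314)) = 684.0 K

T ≈ 684.0 K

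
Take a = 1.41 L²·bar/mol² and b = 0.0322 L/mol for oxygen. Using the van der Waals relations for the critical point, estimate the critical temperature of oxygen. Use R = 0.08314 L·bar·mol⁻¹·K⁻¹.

T_c ≈ 156.1 K

For a van der Waals gas, T_c = 8a/(27Rb).
T_c = 8×1.41/(27×0.08314×0.0322) = 11.280/0.072282 = 156.1 K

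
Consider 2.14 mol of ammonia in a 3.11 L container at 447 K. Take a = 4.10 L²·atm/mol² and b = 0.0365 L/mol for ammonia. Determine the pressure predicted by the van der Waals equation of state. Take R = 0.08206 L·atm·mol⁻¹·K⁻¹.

P ≈ 23.95 atm

P = nRT/(V − nb) − a n²/V²
nRT/(V − nb) = (2.14)(0.08206)(447)/(3.11 − 2.14×0.0365) = 78.497/3.0319 = 25.890 atm
a n²/V² = (4.10)(2.14)²/(3.11)² = 1.9413 atm
P = 25.890 − 1.9413 = 23.95 atm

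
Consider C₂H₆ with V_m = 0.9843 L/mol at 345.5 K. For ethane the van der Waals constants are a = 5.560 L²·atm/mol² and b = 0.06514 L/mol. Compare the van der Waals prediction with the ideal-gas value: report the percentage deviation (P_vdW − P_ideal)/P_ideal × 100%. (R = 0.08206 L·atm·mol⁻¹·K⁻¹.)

-12.84 %

Ideal: P_ideal = RT/V_m = (0.08206)(345.5)/0.9843 = 28.8040 atm
vdW: P = RT/(V_m − b) − a/V_m² = 28.3517/0.919160 − 5.560/0.968846 = 30.8452 − 5.73879 = 25.1064 atm
% deviation = (25.1064 − 28.8040)/28.8040 × 100% = -12.84%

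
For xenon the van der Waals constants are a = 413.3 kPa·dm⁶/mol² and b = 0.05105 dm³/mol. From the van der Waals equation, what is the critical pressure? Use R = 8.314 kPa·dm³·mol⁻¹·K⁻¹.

For a van der Waals gas, P_c = a/(27b²).
P_c = 413.3/(27×(0.05105)²) = 413.3/0.070365 = 5874 kPa

P_c ≈ 5874 kPa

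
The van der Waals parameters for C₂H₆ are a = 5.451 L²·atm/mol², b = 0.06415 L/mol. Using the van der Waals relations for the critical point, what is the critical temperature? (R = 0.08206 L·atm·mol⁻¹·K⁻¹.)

For a van der Waals gas, T_c = 8a/(27Rb).
T_c = 8×5.451/(27×0.08206×0.06415) = 43.608/0.14213 = 306.8 K

T_c ≈ 306.8 K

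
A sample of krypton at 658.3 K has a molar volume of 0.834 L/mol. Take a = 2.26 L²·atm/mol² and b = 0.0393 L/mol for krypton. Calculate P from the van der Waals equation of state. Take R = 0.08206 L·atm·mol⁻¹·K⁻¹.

P ≈ 64.73 atm

P = RT/(V_m − b) − a/V_m²
RT/(V_m − b) = (0.08206)(658.3)/(0.834 − 0.0393) = 54.020/0.79470 = 67.975 atm
a/V_m² = 2.26/(0.834)² = 3.2492 atm
P = 67.975 − 3.2492 = 64.73 atm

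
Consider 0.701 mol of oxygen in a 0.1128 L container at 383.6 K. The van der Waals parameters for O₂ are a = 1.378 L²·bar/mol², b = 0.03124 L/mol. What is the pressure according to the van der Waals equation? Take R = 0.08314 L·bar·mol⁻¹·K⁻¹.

P ≈ 192.7 bar

P = nRT/(V − nb) − a n²/V²
nRT/(V − nb) = (0.701)(0.08314)(383.6)/(0.1128 − 0.701×0.03124) = 22.357/0.090901 = 245.95 bar
a n²/V² = (1.378)(0.701)²/(0.1128)² = 53.219 bar
P = 245.95 − 53.219 = 192.7 bar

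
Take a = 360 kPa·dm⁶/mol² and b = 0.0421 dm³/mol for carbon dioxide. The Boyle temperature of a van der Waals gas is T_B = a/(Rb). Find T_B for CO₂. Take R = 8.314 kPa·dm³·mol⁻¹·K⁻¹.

For a van der Waals gas the second virial coefficient B₂ = b − a/(RT) vanishes at T_B = a/(Rb).
T_B = 360/(8.314×0.0421) = 360/0.35002 = 1029 K

T_B ≈ 1029 K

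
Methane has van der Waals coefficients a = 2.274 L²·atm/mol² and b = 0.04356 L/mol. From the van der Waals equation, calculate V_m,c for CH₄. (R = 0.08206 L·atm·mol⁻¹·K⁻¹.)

V_m,c ≈ 0.1307 L/mol

For a van der Waals gas, V_m,c = 3b.
V_m,c = 3×0.04356 = 0.1307 L/mol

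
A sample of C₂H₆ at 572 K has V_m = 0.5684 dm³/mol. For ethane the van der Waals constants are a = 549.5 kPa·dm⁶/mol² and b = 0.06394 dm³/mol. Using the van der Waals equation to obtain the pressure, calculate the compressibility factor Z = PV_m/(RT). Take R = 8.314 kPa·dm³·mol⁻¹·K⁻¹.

Z ≈ 0.9235

P = RT/(V_m − b) − a/V_m² = (8.314)(572)/(0.5684 − 0.06394) − 549.5/(0.5684)²
  = 4755.6/0.50446 − 1700.8 = 9427.1 − 1700.8 = 7726.3 kPa
Z = PV_m/(RT) = (7726.3)(0.5684)/((8.314)(572)) = 4391.6/4755.6 = 0.9235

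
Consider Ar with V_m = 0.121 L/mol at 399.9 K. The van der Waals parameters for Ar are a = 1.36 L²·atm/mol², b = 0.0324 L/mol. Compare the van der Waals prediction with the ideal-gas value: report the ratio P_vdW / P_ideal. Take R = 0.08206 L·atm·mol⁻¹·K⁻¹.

P_vdW / P_ideal ≈ 1.023

Ideal: P_ideal = RT/V_m = (0.08206)(399.9)/0.121 = 271.205 atm
vdW: P = RT/(V_m − b) − a/V_m² = 32.8158/0.0886000 − 1.36/0.0146410 = 370.381 − 92.8898 = 277.491 atm
Ratio = 277.491/271.205 = 1.023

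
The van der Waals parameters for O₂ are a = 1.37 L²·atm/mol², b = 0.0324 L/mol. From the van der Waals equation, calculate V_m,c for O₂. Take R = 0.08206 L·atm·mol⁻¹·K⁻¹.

For a van der Waals gas, V_m,c = 3b.
V_m,c = 3×0.0324 = 0.09720 L/mol

V_m,c ≈ 0.09720 L/mol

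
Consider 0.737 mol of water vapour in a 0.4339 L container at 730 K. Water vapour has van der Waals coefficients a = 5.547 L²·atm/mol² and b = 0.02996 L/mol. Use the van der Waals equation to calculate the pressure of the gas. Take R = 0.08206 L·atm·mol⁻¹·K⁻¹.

P = nRT/(V − nb) − a n²/V²
nRT/(V − nb) = (0.737)(0.08206)(730)/(0.4339 − 0.737×0.02996) = 44.149/0.41182 = 107.20 atm
a n²/V² = (5.547)(0.737)²/(0.4339)² = 16.003 atm
P = 107.20 − 16.003 = 91.20 atm

P ≈ 91.20 atm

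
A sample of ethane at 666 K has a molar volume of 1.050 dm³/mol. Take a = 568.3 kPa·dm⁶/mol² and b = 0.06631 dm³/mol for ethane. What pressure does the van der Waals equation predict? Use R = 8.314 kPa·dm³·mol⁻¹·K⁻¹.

P ≈ 5113 kPa

P = RT/(V_m − b) − a/V_m²
RT/(V_m − b) = (8.314)(666)/(1.050 − 0.06631) = 5537.1/0.98369 = 5628.9 kPa
a/V_m² = 568.3/(1.050)² = 515.46 kPa
P = 5628.9 − 515.46 = 5113 kPa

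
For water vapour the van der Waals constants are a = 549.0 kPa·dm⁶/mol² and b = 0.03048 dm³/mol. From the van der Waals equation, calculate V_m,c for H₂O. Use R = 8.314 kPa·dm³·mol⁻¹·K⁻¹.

V_m,c ≈ 0.09144 dm³/mol

For a van der Waals gas, V_m,c = 3b.
V_m,c = 3×0.03048 = 0.09144 dm³/mol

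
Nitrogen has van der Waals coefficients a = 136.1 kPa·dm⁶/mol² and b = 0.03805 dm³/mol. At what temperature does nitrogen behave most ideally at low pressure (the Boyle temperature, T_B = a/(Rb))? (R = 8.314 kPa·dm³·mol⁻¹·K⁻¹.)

For a van der Waals gas the second virial coefficient B₂ = b − a/(RT) vanishes at T_B = a/(Rb).
T_B = 136.1/(8.314×0.03805) = 136.1/0.31635 = 430.2 K

T_B ≈ 430.2 K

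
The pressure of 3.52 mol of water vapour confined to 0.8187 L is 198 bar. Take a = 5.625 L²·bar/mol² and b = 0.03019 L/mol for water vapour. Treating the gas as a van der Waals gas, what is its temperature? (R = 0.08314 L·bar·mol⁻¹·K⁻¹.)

T ≈ 735.1 K

T = (P + a n²/V²)(V − nb)/(nR)
P + a n²/V² = 198 + (5.625)(3.52)²/(0.8187)² = 301.98 bar
V − nb = 0.8187 − (3.52)(0.03019) = 0.71243 L
T = (301.98)(0.71243)/((3.52)(0.08314)) = 735.1 K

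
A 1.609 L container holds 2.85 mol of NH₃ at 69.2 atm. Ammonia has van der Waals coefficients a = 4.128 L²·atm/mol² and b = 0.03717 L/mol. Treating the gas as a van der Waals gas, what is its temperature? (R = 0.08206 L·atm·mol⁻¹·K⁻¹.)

T = (P + a n²/V²)(V − nb)/(nR)
P + a n²/V² = 69.2 + (4.128)(2.85)²/(1.609)² = 82.151 atm
V − nb = 1.609 − (2.85)(0.03717) = 1.5031 L
T = (82.151)(1.5031)/((2.85)(0.08206)) = 528.0 K

T ≈ 528.0 K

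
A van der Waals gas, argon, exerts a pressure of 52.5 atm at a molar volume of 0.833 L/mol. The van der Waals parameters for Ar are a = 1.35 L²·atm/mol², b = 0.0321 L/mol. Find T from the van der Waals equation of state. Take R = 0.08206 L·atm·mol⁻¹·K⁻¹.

T ≈ 531.4 K

T = (P + a/V_m²)(V_m − b)/R
P + a/V_m² = 52.5 + 1.35/(0.833)² = 54.446 atm
V_m − b = 0.833 − 0.0321 = 0.80090 L/mol
T = (54.446)(0.80090)/0.08206 = 531.4 K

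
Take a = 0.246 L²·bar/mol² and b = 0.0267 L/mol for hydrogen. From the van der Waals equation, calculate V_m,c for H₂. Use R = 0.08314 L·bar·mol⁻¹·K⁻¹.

For a van der Waals gas, V_m,c = 3b.
V_m,c = 3×0.0267 = 0.08010 L/mol

V_m,c ≈ 0.08010 L/mol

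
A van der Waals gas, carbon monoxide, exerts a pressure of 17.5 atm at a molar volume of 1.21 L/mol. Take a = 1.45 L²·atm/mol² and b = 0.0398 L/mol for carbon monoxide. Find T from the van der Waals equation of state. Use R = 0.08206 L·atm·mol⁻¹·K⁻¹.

T = (P + a/V_m²)(V_m − b)/R
P + a/V_m² = 17.5 + 1.45/(1.21)² = 18.490 atm
V_m − b = 1.21 − 0.0398 = 1.1702 L/mol
T = (18.490)(1.1702)/0.08206 = 263.7 K

T ≈ 263.7 K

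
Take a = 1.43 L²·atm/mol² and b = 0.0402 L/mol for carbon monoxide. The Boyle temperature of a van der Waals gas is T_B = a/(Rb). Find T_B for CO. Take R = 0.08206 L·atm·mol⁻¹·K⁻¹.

For a van der Waals gas the second virial coefficient B₂ = b − a/(RT) vanishes at T_B = a/(Rb).
T_B = 1.43/(0.08206×0.0402) = 1.43/0.0032988 = 433.5 K

T_B ≈ 433.5 K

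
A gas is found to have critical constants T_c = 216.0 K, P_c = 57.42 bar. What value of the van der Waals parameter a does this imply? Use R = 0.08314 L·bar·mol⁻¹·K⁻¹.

a ≈ 2.369 L²·bar/mol²

From T_c = 8a/(27Rb) and P_c = a/(27b²): a = 27 R² T_c²/(64 P_c).
a = 27×(0.08314)²×(216.0)²/(64×57.42) = 8707.5/3674.9 = 2.369 L²·bar/mol²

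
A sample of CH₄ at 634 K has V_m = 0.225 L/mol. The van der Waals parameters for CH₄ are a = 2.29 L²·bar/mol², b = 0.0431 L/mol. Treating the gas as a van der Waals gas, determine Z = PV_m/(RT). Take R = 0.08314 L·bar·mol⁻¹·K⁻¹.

Z ≈ 1.044

P = RT/(V_m − b) − a/V_m² = (0.08314)(634)/(0.225 − 0.0431) − 2.29/(0.225)²
  = 52.711/0.18190 − 45.235 = 289.78 − 45.235 = 244.55 bar
Z = PV_m/(RT) = (244.55)(0.225)/((0.08314)(634)) = 55.024/52.711 = 1.044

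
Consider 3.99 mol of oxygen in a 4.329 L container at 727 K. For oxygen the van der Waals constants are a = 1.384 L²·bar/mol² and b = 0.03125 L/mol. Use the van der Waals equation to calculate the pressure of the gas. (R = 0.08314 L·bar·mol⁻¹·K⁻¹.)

P = nRT/(V − nb) − a n²/V²
nRT/(V − nb) = (3.99)(0.08314)(727)/(4.329 − 3.99×0.03125) = 241.17/4.2043 = 57.363 bar
a n²/V² = (1.384)(3.99)²/(4.329)² = 1.1757 bar
P = 57.363 − 1.1757 = 56.19 bar

P ≈ 56.19 bar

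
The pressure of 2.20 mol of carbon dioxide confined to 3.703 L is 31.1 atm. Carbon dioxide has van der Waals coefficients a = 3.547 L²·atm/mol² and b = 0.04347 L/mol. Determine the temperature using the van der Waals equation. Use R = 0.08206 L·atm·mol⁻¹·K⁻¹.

T ≈ 646.5 K

T = (P + a n²/V²)(V − nb)/(nR)
P + a n²/V² = 31.1 + (3.547)(2.20)²/(3.703)² = 32.352 atm
V − nb = 3.703 − (2.20)(0.04347) = 3.6074 L
T = (32.352)(3.6074)/((2.20)(0.08206)) = 646.5 K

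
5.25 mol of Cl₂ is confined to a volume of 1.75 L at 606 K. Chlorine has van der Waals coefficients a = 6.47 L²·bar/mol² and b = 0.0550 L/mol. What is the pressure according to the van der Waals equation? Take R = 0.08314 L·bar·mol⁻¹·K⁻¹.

P = nRT/(V − nb) − a n²/V²
nRT/(V − nb) = (5.25)(0.08314)(606)/(1.75 − 5.25×0.0550) = 264.51/1.4613 = 181.01 bar
a n²/V² = (6.47)(5.25)²/(1.75)² = 58.230 bar
P = 181.01 − 58.230 = 122.8 bar

P ≈ 122.8 bar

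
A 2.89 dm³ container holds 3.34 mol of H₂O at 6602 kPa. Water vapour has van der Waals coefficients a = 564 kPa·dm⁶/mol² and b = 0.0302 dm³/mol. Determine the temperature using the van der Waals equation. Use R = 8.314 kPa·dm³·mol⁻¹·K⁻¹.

T ≈ 738.8 K

T = (P + a n²/V²)(V − nb)/(nR)
P + a n²/V² = 6602 + (564)(3.34)²/(2.89)² = 7355.3 kPa
V − nb = 2.89 − (3.34)(0.0302) = 2.7891 dm³
T = (7355.3)(2.7891)/((3.34)(8.314)) = 738.8 K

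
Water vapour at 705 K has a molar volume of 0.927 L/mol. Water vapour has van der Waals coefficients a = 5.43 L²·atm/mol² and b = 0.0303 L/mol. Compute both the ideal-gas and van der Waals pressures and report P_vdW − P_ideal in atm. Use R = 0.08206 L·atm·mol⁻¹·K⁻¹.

ΔP ≈ -4.210 atm

Ideal: P_ideal = RT/V_m = (0.08206)(705)/0.927 = 62.4081 atm
vdW: P = RT/(V_m − b) − a/V_m² = 57.8523/0.896700 − 5.43/0.859329 = 64.5169 − 6.31888 = 58.1980 atm
ΔP = 58.1980 − 62.4081 = -4.210 atm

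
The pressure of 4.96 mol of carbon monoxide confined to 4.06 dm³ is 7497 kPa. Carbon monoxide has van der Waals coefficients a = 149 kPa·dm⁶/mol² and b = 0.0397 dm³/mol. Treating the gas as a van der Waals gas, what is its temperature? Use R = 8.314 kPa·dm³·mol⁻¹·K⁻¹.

T = (P + a n²/V²)(V − nb)/(nR)
P + a n²/V² = 7497 + (149)(4.96)²/(4.06)² = 7719.4 kPa
V − nb = 4.06 − (4.96)(0.0397) = 3.8631 dm³
T = (7719.4)(3.8631)/((4.96)(8.314)) = 723.1 K

T ≈ 723.1 K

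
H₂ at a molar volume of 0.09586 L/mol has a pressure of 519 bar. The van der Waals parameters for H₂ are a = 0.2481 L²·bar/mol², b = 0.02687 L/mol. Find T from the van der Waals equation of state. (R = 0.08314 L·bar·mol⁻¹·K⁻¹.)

T = (P + a/V_m²)(V_m − b)/R
P + a/V_m² = 519 + 0.2481/(0.09586)² = 546.00 bar
V_m − b = 0.09586 − 0.02687 = 0.068990 L/mol
T = (546.00)(0.068990)/0.08314 = 453.1 K

T ≈ 453.1 K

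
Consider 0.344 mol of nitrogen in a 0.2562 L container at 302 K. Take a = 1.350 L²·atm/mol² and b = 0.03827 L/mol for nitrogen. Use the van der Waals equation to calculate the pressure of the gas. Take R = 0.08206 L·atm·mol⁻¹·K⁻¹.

P = nRT/(V − nb) − a n²/V²
nRT/(V − nb) = (0.344)(0.08206)(302)/(0.2562 − 0.344×0.03827) = 8.5250/0.24304 = 35.077 atm
a n²/V² = (1.350)(0.344)²/(0.2562)² = 2.4338 atm
P = 35.077 − 2.4338 = 32.64 atm

P ≈ 32.64 atm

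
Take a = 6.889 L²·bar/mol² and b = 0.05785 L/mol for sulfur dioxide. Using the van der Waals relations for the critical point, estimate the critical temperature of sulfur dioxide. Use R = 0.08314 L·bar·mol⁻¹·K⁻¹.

For a van der Waals gas, T_c = 8a/(27Rb).
T_c = 8×6.889/(27×0.08314×0.05785) = 55.112/0.12986 = 424.4 K

T_c ≈ 424.4 K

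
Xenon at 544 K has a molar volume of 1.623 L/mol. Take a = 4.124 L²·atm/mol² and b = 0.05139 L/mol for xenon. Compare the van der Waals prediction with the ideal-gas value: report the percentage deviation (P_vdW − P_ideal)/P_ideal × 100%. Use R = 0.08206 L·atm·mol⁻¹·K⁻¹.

Ideal: P_ideal = RT/V_m = (0.08206)(544)/1.623 = 27.5050 atm
vdW: P = RT/(V_m − b) − a/V_m² = 44.6406/1.57161 − 4.124/2.63413 = 28.4044 − 1.56560 = 26.8388 atm
% deviation = (26.8388 − 27.5050)/27.5050 × 100% = -2.42%

-2.42 %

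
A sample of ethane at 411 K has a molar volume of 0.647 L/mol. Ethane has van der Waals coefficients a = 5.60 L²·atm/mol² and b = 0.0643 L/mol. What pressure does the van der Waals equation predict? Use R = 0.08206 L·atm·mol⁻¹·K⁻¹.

P = RT/(V_m − b) − a/V_m²
RT/(V_m − b) = (0.08206)(411)/(0.647 − 0.0643) = 33.727/0.58270 = 57.881 atm
a/V_m² = 5.60/(0.647)² = 13.378 atm
P = 57.881 − 13.378 = 44.50 atm

P ≈ 44.50 atm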